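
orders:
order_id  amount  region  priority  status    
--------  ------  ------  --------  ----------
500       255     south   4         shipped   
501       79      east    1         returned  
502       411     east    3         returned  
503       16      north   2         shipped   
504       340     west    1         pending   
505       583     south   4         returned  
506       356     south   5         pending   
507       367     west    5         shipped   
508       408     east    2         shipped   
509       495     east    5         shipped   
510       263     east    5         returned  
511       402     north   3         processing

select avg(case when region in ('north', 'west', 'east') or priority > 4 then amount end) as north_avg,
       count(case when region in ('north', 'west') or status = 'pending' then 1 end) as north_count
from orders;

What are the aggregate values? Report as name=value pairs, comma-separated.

north_avg=313.7, north_count=5

[north_avg: region in ('north', 'west', 'east') or priority > 4]
order_id=500: ✗
order_id=501: ✓ → 79
order_id=502: ✓ → 411
order_id=503: ✓ → 16
order_id=504: ✓ → 340
order_id=505: ✗
order_id=506: ✓ → 356
order_id=507: ✓ → 367
order_id=508: ✓ → 408
order_id=509: ✓ → 495
order_id=510: ✓ → 263
order_id=511: ✓ → 402
north_avg = (79 + 411 + 16 + 340 + 356 + 367 + 408 + 495 + 263 + 402) / 10 = 313.7
—
[north_count: region in ('north', 'west') or status = 'pending']
order_id=500: ✗
order_id=501: ✗
order_id=502: ✗
order_id=503: ✓ → 1
order_id=504: ✓ → 1
order_id=505: ✗
order_id=506: ✓ → 1
order_id=507: ✓ → 1
order_id=508: ✗
order_id=509: ✗
order_id=510: ✗
order_id=511: ✓ → 1
north_count = COUNT(1, 1, 1, 1, 1) = 5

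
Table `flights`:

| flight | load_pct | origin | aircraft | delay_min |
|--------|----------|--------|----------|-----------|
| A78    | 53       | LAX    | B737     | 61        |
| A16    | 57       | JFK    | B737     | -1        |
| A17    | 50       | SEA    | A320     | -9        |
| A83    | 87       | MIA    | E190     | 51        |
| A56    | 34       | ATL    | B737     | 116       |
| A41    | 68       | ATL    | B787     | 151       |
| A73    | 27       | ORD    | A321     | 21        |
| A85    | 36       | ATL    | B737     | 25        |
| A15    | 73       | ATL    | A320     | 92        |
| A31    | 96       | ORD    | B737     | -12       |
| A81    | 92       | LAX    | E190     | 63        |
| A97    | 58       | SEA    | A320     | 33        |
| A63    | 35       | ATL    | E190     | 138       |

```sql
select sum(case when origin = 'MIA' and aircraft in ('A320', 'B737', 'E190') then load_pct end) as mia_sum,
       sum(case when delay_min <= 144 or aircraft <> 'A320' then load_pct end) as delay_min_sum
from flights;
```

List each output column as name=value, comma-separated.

[mia_sum: origin = 'MIA' and aircraft in ('A320', 'B737', 'E190')]
flight=A78: ✗
flight=A16: ✗
flight=A17: ✗
flight=A83: ✓ → 87
flight=A56: ✗
flight=A41: ✗
flight=A73: ✗
flight=A85: ✗
flight=A15: ✗
flight=A31: ✗
flight=A81: ✗
flight=A97: ✗
flight=A63: ✗
mia_sum = 87
—
[delay_min_sum: delay_min <= 144 or aircraft <> 'A320']
flight=A78: ✓ → 53
flight=A16: ✓ → 57
flight=A17: ✓ → 50
flight=A83: ✓ → 87
flight=A56: ✓ → 34
flight=A41: ✓ → 68
flight=A73: ✓ → 27
flight=A85: ✓ → 36
flight=A15: ✓ → 73
flight=A31: ✓ → 96
flight=A81: ✓ → 92
flight=A97: ✓ → 58
flight=A63: ✓ → 35
delay_min_sum = 53 + 57 + 50 + 87 + 34 + 68 + 27 + 36 + 73 + 96 + 92 + 58 + 35 = 766

mia_sum=87, delay_min_sum=766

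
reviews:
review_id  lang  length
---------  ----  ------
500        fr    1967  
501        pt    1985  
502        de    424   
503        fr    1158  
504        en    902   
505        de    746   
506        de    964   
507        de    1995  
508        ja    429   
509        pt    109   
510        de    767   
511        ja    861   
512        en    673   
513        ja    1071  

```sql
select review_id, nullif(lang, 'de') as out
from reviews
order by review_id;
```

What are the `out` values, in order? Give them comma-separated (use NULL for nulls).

fr, pt, NULL, fr, en, NULL, NULL, NULL, ja, pt, NULL, ja, en, ja

review_id=500: lang=fr vs de: differ → fr
review_id=501: lang=pt vs de: differ → pt
review_id=502: lang=de vs de: equal → NULL
review_id=503: lang=fr vs de: differ → fr
review_id=504: lang=en vs de: differ → en
review_id=505: lang=de vs de: equal → NULL
review_id=506: lang=de vs de: equal → NULL
review_id=507: lang=de vs de: equal → NULL
review_id=508: lang=ja vs de: differ → ja
review_id=509: lang=pt vs de: differ → pt
review_id=510: lang=de vs de: equal → NULL
review_id=511: lang=ja vs de: differ → ja
review_id=512: lang=en vs de: differ → en
review_id=513: lang=ja vs de: differ → ja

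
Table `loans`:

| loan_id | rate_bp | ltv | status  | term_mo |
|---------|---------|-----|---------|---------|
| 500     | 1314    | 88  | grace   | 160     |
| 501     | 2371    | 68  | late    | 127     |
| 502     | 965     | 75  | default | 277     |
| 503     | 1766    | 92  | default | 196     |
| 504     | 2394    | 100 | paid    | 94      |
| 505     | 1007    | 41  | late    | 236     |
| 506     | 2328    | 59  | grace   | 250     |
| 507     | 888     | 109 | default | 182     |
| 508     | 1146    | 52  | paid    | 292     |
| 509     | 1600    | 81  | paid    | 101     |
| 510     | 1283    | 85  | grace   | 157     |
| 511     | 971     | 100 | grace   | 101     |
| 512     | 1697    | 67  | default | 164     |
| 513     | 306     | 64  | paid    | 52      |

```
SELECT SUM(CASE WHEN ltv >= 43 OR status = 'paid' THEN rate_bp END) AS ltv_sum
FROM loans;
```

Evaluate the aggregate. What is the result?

loan_id=500: ✓ → 1314
loan_id=501: ✓ → 2371
loan_id=502: ✓ → 965
loan_id=503: ✓ → 1766
loan_id=504: ✓ → 2394
loan_id=505: ✗
loan_id=506: ✓ → 2328
loan_id=507: ✓ → 888
loan_id=508: ✓ → 1146
loan_id=509: ✓ → 1600
loan_id=510: ✓ → 1283
loan_id=511: ✓ → 971
loan_id=512: ✓ → 1697
loan_id=513: ✓ → 306
ltv_sum = 1314 + 2371 + 965 + 1766 + 2394 + 2328 + 888 + 1146 + 1600 + 1283 + 971 + 1697 + 306 = 19029

19029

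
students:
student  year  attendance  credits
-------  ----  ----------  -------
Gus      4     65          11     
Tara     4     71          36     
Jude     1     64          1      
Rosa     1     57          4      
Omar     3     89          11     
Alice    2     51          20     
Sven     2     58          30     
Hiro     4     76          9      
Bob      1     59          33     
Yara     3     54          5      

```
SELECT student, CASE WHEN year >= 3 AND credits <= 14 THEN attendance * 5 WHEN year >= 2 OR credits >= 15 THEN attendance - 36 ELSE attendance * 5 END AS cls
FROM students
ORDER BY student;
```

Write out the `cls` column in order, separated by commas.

student=Alice: year >= 2 OR credits >= 15 → 15
student=Bob: year >= 2 OR credits >= 15 → 23
student=Gus: year >= 3 AND credits <= 14 → 325
student=Hiro: year >= 3 AND credits <= 14 → 380
student=Jude: ELSE → 320
student=Omar: year >= 3 AND credits <= 14 → 445
student=Rosa: ELSE → 285
student=Sven: year >= 2 OR credits >= 15 → 22
student=Tara: year >= 2 OR credits >= 15 → 35
student=Yara: year >= 3 AND credits <= 14 → 270

15, 23, 325, 380, 320, 445, 285, 22, 35, 270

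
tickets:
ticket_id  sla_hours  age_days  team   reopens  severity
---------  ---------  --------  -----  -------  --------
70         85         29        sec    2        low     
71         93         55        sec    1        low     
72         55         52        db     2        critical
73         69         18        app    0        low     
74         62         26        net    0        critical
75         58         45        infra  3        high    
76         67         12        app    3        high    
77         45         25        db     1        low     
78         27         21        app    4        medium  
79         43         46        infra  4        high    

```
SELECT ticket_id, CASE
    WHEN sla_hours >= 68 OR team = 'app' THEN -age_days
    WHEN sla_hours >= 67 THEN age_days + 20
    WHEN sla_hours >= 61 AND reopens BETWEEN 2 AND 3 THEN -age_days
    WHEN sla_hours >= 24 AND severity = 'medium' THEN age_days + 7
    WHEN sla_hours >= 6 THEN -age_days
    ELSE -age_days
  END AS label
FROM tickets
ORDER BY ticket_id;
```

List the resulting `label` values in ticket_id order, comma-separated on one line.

ticket_id=70: sla_hours >= 68 OR team = 'app' → -29
ticket_id=71: sla_hours >= 68 OR team = 'app' → -55
ticket_id=72: sla_hours >= 6 → -52
ticket_id=73: sla_hours >= 68 OR team = 'app' → -18
ticket_id=74: sla_hours >= 6 → -26
ticket_id=75: sla_hours >= 6 → -45
ticket_id=76: sla_hours >= 68 OR team = 'app' → -12
ticket_id=77: sla_hours >= 6 → -25
ticket_id=78: sla_hours >= 68 OR team = 'app' → -21
ticket_id=79: sla_hours >= 6 → -46

-29, -55, -52, -18, -26, -45, -12, -25, -21, -46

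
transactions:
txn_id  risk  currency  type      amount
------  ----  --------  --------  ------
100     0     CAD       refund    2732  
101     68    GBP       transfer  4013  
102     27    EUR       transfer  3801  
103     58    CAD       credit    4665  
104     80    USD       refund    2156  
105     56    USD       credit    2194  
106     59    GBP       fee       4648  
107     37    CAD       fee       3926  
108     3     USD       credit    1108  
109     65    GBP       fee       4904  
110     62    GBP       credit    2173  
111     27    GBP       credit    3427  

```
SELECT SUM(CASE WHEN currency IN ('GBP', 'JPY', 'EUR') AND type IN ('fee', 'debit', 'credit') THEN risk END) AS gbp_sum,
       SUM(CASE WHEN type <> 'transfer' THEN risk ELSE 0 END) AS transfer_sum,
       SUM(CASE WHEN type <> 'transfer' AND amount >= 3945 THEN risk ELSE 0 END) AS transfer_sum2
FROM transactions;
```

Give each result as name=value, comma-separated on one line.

[gbp_sum: currency IN ('GBP', 'JPY', 'EUR') AND type IN ('fee', 'debit', 'credit')]
txn_id=100: ✗
txn_id=101: ✗
txn_id=102: ✗
txn_id=103: ✗
txn_id=104: ✗
txn_id=105: ✗
txn_id=106: ✓ → 59
txn_id=107: ✗
txn_id=108: ✗
txn_id=109: ✓ → 65
txn_id=110: ✓ → 62
txn_id=111: ✓ → 27
gbp_sum = 59 + 65 + 62 + 27 = 213
—
[transfer_sum: type <> 'transfer']
txn_id=100: ✓ → 0
txn_id=101: ✗
txn_id=102: ✗
txn_id=103: ✓ → 58
txn_id=104: ✓ → 80
txn_id=105: ✓ → 56
txn_id=106: ✓ → 59
txn_id=107: ✓ → 37
txn_id=108: ✓ → 3
txn_id=109: ✓ → 65
txn_id=110: ✓ → 62
txn_id=111: ✓ → 27
transfer_sum = 58 + 80 + 56 + 59 + 37 + 3 + 65 + 62 + 27 = 447
—
[transfer_sum2: type <> 'transfer' AND amount >= 3945]
txn_id=100: ✗
txn_id=101: ✗
txn_id=102: ✗
txn_id=103: ✓ → 58
txn_id=104: ✗
txn_id=105: ✗
txn_id=106: ✓ → 59
txn_id=107: ✗
txn_id=108: ✗
txn_id=109: ✓ → 65
txn_id=110: ✗
txn_id=111: ✗
transfer_sum2 = 58 + 59 + 65 = 182

gbp_sum=213, transfer_sum=447, transfer_sum2=182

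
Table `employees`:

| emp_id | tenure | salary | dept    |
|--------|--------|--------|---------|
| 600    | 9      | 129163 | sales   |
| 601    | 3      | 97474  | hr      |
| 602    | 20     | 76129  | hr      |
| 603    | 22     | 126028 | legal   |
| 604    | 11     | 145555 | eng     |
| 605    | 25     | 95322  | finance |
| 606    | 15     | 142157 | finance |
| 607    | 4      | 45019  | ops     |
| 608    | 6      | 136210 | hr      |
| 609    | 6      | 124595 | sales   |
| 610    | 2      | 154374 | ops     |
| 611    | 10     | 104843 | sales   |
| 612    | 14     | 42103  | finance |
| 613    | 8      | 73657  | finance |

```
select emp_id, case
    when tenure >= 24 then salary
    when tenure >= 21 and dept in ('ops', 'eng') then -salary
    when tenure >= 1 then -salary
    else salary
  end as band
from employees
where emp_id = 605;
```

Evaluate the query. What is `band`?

95322

emp_id = 605: tenure=25, salary=95322, dept=finance.
tenure >= 24 → true → 95322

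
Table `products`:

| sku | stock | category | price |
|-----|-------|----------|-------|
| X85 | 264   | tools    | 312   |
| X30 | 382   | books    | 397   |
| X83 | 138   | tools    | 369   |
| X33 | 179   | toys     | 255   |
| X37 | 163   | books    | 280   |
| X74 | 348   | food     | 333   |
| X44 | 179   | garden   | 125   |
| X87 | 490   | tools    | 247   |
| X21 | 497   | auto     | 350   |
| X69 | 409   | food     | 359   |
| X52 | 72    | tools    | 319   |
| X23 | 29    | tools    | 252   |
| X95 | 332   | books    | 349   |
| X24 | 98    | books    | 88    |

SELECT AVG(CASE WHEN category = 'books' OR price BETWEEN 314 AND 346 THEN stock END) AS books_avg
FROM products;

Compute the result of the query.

sku=X85: ✗
sku=X30: ✓ → 382
sku=X83: ✗
sku=X33: ✗
sku=X37: ✓ → 163
sku=X74: ✓ → 348
sku=X44: ✗
sku=X87: ✗
sku=X21: ✗
sku=X69: ✗
sku=X52: ✓ → 72
sku=X23: ✗
sku=X95: ✓ → 332
sku=X24: ✓ → 98
books_avg = (382 + 163 + 348 + 72 + 332 + 98) / 6 = 232.5

232.5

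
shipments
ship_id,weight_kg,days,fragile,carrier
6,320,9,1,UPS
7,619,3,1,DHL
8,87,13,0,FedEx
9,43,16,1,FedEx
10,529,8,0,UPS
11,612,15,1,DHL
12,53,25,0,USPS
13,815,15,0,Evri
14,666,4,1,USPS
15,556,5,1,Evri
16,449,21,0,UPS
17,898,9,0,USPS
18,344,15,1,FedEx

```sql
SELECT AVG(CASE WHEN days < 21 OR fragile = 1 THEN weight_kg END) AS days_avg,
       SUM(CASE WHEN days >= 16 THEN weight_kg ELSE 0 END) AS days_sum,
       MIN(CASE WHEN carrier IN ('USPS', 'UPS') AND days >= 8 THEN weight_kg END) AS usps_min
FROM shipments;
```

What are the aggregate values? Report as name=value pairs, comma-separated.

days_avg=499, days_sum=545, usps_min=53

[days_avg: days < 21 OR fragile = 1]
ship_id=6: ✓ → 320
ship_id=7: ✓ → 619
ship_id=8: ✓ → 87
ship_id=9: ✓ → 43
ship_id=10: ✓ → 529
ship_id=11: ✓ → 612
ship_id=12: ✗
ship_id=13: ✓ → 815
ship_id=14: ✓ → 666
ship_id=15: ✓ → 556
ship_id=16: ✗
ship_id=17: ✓ → 898
ship_id=18: ✓ → 344
days_avg = (320 + 619 + 87 + 43 + 529 + 612 + 815 + 666 + 556 + 898 + 344) / 11 = 499
—
[days_sum: days >= 16]
ship_id=6: ✗
ship_id=7: ✗
ship_id=8: ✗
ship_id=9: ✓ → 43
ship_id=10: ✗
ship_id=11: ✗
ship_id=12: ✓ → 53
ship_id=13: ✗
ship_id=14: ✗
ship_id=15: ✗
ship_id=16: ✓ → 449
ship_id=17: ✗
ship_id=18: ✗
days_sum = 43 + 53 + 449 = 545
—
[usps_min: carrier IN ('USPS', 'UPS') AND days >= 8]
ship_id=6: ✓ → 320
ship_id=7: ✗
ship_id=8: ✗
ship_id=9: ✗
ship_id=10: ✓ → 529
ship_id=11: ✗
ship_id=12: ✓ → 53
ship_id=13: ✗
ship_id=14: ✗
ship_id=15: ✗
ship_id=16: ✓ → 449
ship_id=17: ✓ → 898
ship_id=18: ✗
usps_min = MIN(320, 529, 53, 449, 898) = 53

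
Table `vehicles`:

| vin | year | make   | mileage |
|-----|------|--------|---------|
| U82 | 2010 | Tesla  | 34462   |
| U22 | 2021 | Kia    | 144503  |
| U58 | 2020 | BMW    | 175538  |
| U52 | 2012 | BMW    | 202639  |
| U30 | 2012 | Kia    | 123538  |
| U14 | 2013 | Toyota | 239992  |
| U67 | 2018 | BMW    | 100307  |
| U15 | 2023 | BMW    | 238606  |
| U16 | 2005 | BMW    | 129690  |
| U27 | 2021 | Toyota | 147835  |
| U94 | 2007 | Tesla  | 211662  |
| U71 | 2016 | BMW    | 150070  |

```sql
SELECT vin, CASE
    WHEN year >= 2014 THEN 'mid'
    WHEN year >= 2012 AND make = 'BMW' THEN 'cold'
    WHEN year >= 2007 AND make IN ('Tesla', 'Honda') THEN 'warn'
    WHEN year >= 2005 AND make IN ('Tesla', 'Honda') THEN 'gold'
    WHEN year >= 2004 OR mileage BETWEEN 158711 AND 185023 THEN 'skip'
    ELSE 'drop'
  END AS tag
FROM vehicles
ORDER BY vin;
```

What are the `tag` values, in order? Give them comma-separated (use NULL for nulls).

skip, mid, skip, mid, mid, skip, cold, mid, mid, mid, warn, warn

vin=U14: year >= 2004 OR mileage BETWEEN 158711 AND 185023 → skip
vin=U15: year >= 2014 → mid
vin=U16: year >= 2004 OR mileage BETWEEN 158711 AND 185023 → skip
vin=U22: year >= 2014 → mid
vin=U27: year >= 2014 → mid
vin=U30: year >= 2004 OR mileage BETWEEN 158711 AND 185023 → skip
vin=U52: year >= 2012 AND make = 'BMW' → cold
vin=U58: year >= 2014 → mid
vin=U67: year >= 2014 → mid
vin=U71: year >= 2014 → mid
vin=U82: year >= 2007 AND make IN ('Tesla', 'Honda') → warn
vin=U94: year >= 2007 AND make IN ('Tesla', 'Honda') → warn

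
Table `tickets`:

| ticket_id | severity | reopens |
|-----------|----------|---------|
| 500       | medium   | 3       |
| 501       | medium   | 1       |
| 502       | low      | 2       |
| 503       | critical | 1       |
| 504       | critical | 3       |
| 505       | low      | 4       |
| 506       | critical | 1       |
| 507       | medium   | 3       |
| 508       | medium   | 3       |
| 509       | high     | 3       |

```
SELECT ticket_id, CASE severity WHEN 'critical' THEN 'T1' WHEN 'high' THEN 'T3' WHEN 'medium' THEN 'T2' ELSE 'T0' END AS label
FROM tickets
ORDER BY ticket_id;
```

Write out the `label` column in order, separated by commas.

T2, T2, T0, T1, T1, T0, T1, T2, T2, T3

ticket_id=500: severity='medium' → T2
ticket_id=501: severity='medium' → T2
ticket_id=502: ELSE → T0
ticket_id=503: severity='critical' → T1
ticket_id=504: severity='critical' → T1
ticket_id=505: ELSE → T0
ticket_id=506: severity='critical' → T1
ticket_id=507: severity='medium' → T2
ticket_id=508: severity='medium' → T2
ticket_id=509: severity='high' → T3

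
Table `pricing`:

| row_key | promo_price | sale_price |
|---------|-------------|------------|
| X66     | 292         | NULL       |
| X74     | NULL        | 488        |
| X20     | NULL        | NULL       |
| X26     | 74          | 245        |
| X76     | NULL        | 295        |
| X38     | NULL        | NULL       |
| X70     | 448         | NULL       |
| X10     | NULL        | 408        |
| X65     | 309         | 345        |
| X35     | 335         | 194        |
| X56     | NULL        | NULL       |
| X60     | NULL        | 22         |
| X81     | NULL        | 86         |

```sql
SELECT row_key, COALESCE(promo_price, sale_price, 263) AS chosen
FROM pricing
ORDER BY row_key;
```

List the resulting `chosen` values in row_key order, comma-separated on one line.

row_key=X10: promo_price=NULL, sale_price=408 → 408
row_key=X20: promo_price=NULL, sale_price=NULL, → literal 263 → 263
row_key=X26: promo_price=74 → 74
row_key=X35: promo_price=335 → 335
row_key=X38: promo_price=NULL, sale_price=NULL, → literal 263 → 263
row_key=X56: promo_price=NULL, sale_price=NULL, → literal 263 → 263
row_key=X60: promo_price=NULL, sale_price=22 → 22
row_key=X65: promo_price=309 → 309
row_key=X66: promo_price=292 → 292
row_key=X70: promo_price=448 → 448
row_key=X74: promo_price=NULL, sale_price=488 → 488
row_key=X76: promo_price=NULL, sale_price=295 → 295
row_key=X81: promo_price=NULL, sale_price=86 → 86

408, 263, 74, 335, 263, 263, 22, 309, 292, 448, 488, 295, 86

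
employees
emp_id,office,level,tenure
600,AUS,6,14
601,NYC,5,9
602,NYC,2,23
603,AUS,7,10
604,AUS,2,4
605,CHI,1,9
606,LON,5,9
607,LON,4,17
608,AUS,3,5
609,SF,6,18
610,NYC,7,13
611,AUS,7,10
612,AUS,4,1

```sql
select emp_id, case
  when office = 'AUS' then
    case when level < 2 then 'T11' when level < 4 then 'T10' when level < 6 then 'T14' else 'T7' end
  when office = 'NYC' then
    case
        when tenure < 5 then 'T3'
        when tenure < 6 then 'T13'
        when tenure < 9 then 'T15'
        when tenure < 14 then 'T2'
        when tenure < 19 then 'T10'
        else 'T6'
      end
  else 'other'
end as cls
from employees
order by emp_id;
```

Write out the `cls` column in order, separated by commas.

emp_id=600: office='AUS' → inner[ELSE] → T7
emp_id=601: office='NYC' → inner[tenure < 14] → T2
emp_id=602: office='NYC' → inner[ELSE] → T6
emp_id=603: office='AUS' → inner[ELSE] → T7
emp_id=604: office='AUS' → inner[level < 4] → T10
emp_id=605: office='CHI' → outer ELSE → other
emp_id=606: office='LON' → outer ELSE → other
emp_id=607: office='LON' → outer ELSE → other
emp_id=608: office='AUS' → inner[level < 4] → T10
emp_id=609: office='SF' → outer ELSE → other
emp_id=610: office='NYC' → inner[tenure < 14] → T2
emp_id=611: office='AUS' → inner[ELSE] → T7
emp_id=612: office='AUS' → inner[level < 6] → T14

T7, T2, T6, T7, T10, other, other, other, T10, other, T2, T7, T14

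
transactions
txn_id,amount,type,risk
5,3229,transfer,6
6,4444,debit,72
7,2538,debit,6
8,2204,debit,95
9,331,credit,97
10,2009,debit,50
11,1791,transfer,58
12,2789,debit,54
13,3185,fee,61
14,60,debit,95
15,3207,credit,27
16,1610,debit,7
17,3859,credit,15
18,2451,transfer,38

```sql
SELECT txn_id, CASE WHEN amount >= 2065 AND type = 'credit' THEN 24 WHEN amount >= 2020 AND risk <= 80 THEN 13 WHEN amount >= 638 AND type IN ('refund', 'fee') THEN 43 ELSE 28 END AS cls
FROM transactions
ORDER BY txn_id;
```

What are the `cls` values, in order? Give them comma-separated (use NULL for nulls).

txn_id=5: amount >= 2020 AND risk <= 80 → 13
txn_id=6: amount >= 2020 AND risk <= 80 → 13
txn_id=7: amount >= 2020 AND risk <= 80 → 13
txn_id=8: ELSE → 28
txn_id=9: ELSE → 28
txn_id=10: ELSE → 28
txn_id=11: ELSE → 28
txn_id=12: amount >= 2020 AND risk <= 80 → 13
txn_id=13: amount >= 2020 AND risk <= 80 → 13
txn_id=14: ELSE → 28
txn_id=15: amount >= 2065 AND type = 'credit' → 24
txn_id=16: ELSE → 28
txn_id=17: amount >= 2065 AND type = 'credit' → 24
txn_id=18: amount >= 2020 AND risk <= 80 → 13

13, 13, 13, 28, 28, 28, 28, 13, 13, 28, 24, 28, 24, 13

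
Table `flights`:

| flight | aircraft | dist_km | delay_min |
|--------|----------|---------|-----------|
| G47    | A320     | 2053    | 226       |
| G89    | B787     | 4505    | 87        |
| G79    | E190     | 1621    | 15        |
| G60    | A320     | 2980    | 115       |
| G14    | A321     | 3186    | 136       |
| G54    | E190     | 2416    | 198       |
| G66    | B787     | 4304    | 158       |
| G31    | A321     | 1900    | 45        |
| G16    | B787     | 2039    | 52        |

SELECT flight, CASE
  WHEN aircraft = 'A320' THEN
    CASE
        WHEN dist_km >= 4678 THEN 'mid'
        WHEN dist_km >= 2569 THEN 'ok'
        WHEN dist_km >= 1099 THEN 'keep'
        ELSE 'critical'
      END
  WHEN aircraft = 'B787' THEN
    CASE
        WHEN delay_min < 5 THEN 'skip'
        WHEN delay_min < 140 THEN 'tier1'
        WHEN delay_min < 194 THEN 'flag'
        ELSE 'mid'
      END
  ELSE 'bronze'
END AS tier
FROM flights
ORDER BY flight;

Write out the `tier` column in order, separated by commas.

flight=G14: aircraft='A321' → outer ELSE → bronze
flight=G16: aircraft='B787' → inner[delay_min < 140] → tier1
flight=G31: aircraft='A321' → outer ELSE → bronze
flight=G47: aircraft='A320' → inner[dist_km >= 1099] → keep
flight=G54: aircraft='E190' → outer ELSE → bronze
flight=G60: aircraft='A320' → inner[dist_km >= 2569] → ok
flight=G66: aircraft='B787' → inner[delay_min < 194] → flag
flight=G79: aircraft='E190' → outer ELSE → bronze
flight=G89: aircraft='B787' → inner[delay_min < 140] → tier1

bronze, tier1, bronze, keep, bronze, ok, flag, bronze, tier1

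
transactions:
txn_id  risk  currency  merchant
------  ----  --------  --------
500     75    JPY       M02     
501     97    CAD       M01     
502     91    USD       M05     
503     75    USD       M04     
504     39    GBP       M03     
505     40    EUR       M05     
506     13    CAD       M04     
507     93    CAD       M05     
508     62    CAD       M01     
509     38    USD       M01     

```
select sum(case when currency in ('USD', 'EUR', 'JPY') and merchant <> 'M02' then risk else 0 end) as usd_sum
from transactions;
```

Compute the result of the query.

244

txn_id=500: ✗
txn_id=501: ✗
txn_id=502: ✓ → 91
txn_id=503: ✓ → 75
txn_id=504: ✗
txn_id=505: ✓ → 40
txn_id=506: ✗
txn_id=507: ✗
txn_id=508: ✗
txn_id=509: ✓ → 38
usd_sum = 91 + 75 + 40 + 38 = 244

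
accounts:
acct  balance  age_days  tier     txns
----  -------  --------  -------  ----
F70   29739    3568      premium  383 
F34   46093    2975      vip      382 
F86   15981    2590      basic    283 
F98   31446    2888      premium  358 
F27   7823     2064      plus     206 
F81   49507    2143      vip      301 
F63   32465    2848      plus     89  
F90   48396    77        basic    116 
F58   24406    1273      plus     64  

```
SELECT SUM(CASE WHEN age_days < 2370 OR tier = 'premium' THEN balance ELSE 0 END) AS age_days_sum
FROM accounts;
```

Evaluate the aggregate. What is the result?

191317

acct=F70: ✓ → 29739
acct=F34: ✗
acct=F86: ✗
acct=F98: ✓ → 31446
acct=F27: ✓ → 7823
acct=F81: ✓ → 49507
acct=F63: ✗
acct=F90: ✓ → 48396
acct=F58: ✓ → 24406
age_days_sum = 29739 + 31446 + 7823 + 49507 + 48396 + 24406 = 191317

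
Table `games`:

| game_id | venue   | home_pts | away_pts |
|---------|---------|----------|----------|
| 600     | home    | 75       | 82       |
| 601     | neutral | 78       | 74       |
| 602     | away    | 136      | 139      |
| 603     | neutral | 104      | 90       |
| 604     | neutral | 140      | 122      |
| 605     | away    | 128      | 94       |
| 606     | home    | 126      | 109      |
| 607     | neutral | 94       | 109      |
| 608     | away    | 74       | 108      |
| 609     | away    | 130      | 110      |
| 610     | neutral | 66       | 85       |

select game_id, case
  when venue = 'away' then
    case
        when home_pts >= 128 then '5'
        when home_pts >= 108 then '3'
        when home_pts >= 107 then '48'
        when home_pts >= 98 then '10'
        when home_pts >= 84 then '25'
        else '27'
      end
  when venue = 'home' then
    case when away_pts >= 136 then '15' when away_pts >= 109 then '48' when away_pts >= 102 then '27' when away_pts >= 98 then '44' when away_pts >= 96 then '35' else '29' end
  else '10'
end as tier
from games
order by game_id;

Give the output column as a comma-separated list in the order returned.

game_id=600: venue='home' → inner[ELSE] → 29
game_id=601: venue='neutral' → outer ELSE → 10
game_id=602: venue='away' → inner[home_pts >= 128] → 5
game_id=603: venue='neutral' → outer ELSE → 10
game_id=604: venue='neutral' → outer ELSE → 10
game_id=605: venue='away' → inner[home_pts >= 128] → 5
game_id=606: venue='home' → inner[away_pts >= 109] → 48
game_id=607: venue='neutral' → outer ELSE → 10
game_id=608: venue='away' → inner[ELSE] → 27
game_id=609: venue='away' → inner[home_pts >= 128] → 5
game_id=610: venue='neutral' → outer ELSE → 10

29, 10, 5, 10, 10, 5, 48, 10, 27, 5, 10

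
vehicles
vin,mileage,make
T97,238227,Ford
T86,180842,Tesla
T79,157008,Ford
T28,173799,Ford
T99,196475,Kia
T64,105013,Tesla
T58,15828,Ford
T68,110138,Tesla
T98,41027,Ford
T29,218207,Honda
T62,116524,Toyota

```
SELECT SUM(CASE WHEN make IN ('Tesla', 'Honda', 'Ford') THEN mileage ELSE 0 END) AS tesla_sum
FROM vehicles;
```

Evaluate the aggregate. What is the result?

vin=T97: ✓ → 238227
vin=T86: ✓ → 180842
vin=T79: ✓ → 157008
vin=T28: ✓ → 173799
vin=T99: ✗
vin=T64: ✓ → 105013
vin=T58: ✓ → 15828
vin=T68: ✓ → 110138
vin=T98: ✓ → 41027
vin=T29: ✓ → 218207
vin=T62: ✗
tesla_sum = 238227 + 180842 + 157008 + 173799 + 105013 + 15828 + 110138 + 41027 + 218207 = 1240089

1240089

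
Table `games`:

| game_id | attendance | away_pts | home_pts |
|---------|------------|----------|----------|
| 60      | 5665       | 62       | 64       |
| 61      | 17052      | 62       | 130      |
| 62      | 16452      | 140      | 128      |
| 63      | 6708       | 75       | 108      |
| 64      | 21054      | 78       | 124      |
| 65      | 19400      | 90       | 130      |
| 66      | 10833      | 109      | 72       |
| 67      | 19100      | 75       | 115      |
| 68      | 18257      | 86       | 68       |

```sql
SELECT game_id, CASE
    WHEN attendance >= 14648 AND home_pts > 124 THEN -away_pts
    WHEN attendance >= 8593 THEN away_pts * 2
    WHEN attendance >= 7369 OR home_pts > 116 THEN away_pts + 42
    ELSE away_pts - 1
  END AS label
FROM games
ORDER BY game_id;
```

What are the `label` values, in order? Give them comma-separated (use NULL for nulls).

game_id=60: ELSE → 61
game_id=61: attendance >= 14648 AND home_pts > 124 → -62
game_id=62: attendance >= 14648 AND home_pts > 124 → -140
game_id=63: ELSE → 74
game_id=64: attendance >= 8593 → 156
game_id=65: attendance >= 14648 AND home_pts > 124 → -90
game_id=66: attendance >= 8593 → 218
game_id=67: attendance >= 8593 → 150
game_id=68: attendance >= 8593 → 172

61, -62, -140, 74, 156, -90, 218, 150, 172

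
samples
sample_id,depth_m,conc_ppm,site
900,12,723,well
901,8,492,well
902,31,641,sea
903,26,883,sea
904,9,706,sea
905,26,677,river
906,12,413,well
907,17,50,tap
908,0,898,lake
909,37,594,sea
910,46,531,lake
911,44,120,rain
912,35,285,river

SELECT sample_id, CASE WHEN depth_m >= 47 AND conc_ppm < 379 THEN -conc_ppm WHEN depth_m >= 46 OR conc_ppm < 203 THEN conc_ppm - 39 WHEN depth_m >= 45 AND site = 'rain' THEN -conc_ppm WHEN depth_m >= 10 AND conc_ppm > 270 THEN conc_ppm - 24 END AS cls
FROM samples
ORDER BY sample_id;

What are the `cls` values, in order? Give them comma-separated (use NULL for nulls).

699, NULL, 617, 859, NULL, 653, 389, 11, NULL, 570, 492, 81, 261

sample_id=900: depth_m >= 10 AND conc_ppm > 270 → 699
sample_id=901: (no match → NULL) → NULL
sample_id=902: depth_m >= 10 AND conc_ppm > 270 → 617
sample_id=903: depth_m >= 10 AND conc_ppm > 270 → 859
sample_id=904: (no match → NULL) → NULL
sample_id=905: depth_m >= 10 AND conc_ppm > 270 → 653
sample_id=906: depth_m >= 10 AND conc_ppm > 270 → 389
sample_id=907: depth_m >= 46 OR conc_ppm < 203 → 11
sample_id=908: (no match → NULL) → NULL
sample_id=909: depth_m >= 10 AND conc_ppm > 270 → 570
sample_id=910: depth_m >= 46 OR conc_ppm < 203 → 492
sample_id=911: depth_m >= 46 OR conc_ppm < 203 → 81
sample_id=912: depth_m >= 10 AND conc_ppm > 270 → 261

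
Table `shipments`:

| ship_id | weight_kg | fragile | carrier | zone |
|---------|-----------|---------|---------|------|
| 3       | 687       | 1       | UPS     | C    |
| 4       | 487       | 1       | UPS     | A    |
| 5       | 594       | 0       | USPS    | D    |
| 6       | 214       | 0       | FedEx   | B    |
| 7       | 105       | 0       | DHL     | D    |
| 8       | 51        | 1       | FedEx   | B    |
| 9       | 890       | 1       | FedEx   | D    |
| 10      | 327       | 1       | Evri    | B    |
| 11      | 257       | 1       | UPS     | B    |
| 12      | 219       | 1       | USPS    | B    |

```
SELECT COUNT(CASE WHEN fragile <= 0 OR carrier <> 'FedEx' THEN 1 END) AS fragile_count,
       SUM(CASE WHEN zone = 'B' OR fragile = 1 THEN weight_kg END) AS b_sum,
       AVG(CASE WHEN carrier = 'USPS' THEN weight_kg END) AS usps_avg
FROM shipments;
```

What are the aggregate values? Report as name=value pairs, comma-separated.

fragile_count=8, b_sum=3132, usps_avg=406.5

[fragile_count: fragile <= 0 OR carrier <> 'FedEx']
ship_id=3: ✓ → 1
ship_id=4: ✓ → 1
ship_id=5: ✓ → 1
ship_id=6: ✓ → 1
ship_id=7: ✓ → 1
ship_id=8: ✗
ship_id=9: ✗
ship_id=10: ✓ → 1
ship_id=11: ✓ → 1
ship_id=12: ✓ → 1
fragile_count = COUNT(1, 1, 1, 1, 1, 1, 1, 1) = 8
—
[b_sum: zone = 'B' OR fragile = 1]
ship_id=3: ✓ → 687
ship_id=4: ✓ → 487
ship_id=5: ✗
ship_id=6: ✓ → 214
ship_id=7: ✗
ship_id=8: ✓ → 51
ship_id=9: ✓ → 890
ship_id=10: ✓ → 327
ship_id=11: ✓ → 257
ship_id=12: ✓ → 219
b_sum = 687 + 487 + 214 + 51 + 890 + 327 + 257 + 219 = 3132
—
[usps_avg: carrier = 'USPS']
ship_id=3: ✗
ship_id=4: ✗
ship_id=5: ✓ → 594
ship_id=6: ✗
ship_id=7: ✗
ship_id=8: ✗
ship_id=9: ✗
ship_id=10: ✗
ship_id=11: ✗
ship_id=12: ✓ → 219
usps_avg = (594 + 219) / 2 = 406.5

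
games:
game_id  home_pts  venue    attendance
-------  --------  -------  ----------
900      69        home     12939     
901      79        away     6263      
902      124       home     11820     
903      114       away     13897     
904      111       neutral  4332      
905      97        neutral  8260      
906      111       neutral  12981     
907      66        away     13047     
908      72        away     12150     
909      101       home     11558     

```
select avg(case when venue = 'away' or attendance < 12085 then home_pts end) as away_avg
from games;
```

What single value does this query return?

95.5

game_id=900: ✗
game_id=901: ✓ → 79
game_id=902: ✓ → 124
game_id=903: ✓ → 114
game_id=904: ✓ → 111
game_id=905: ✓ → 97
game_id=906: ✗
game_id=907: ✓ → 66
game_id=908: ✓ → 72
game_id=909: ✓ → 101
away_avg = (79 + 124 + 114 + 111 + 97 + 66 + 72 + 101) / 8 = 95.5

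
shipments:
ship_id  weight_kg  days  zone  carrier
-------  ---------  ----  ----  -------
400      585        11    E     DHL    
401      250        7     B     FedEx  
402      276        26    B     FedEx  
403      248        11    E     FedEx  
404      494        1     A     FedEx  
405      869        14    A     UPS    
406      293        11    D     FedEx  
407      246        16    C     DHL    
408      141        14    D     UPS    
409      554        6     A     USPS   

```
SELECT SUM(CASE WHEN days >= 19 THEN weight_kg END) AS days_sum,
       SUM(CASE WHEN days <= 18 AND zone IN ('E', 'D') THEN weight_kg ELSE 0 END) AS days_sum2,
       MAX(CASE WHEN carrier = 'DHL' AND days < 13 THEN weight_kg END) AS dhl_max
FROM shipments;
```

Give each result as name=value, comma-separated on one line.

[days_sum: days >= 19]
ship_id=400: ✗
ship_id=401: ✗
ship_id=402: ✓ → 276
ship_id=403: ✗
ship_id=404: ✗
ship_id=405: ✗
ship_id=406: ✗
ship_id=407: ✗
ship_id=408: ✗
ship_id=409: ✗
days_sum = 276
—
[days_sum2: days <= 18 AND zone IN ('E', 'D')]
ship_id=400: ✓ → 585
ship_id=401: ✗
ship_id=402: ✗
ship_id=403: ✓ → 248
ship_id=404: ✗
ship_id=405: ✗
ship_id=406: ✓ → 293
ship_id=407: ✗
ship_id=408: ✓ → 141
ship_id=409: ✗
days_sum2 = 585 + 248 + 293 + 141 = 1267
—
[dhl_max: carrier = 'DHL' AND days < 13]
ship_id=400: ✓ → 585
ship_id=401: ✗
ship_id=402: ✗
ship_id=403: ✗
ship_id=404: ✗
ship_id=405: ✗
ship_id=406: ✗
ship_id=407: ✗
ship_id=408: ✗
ship_id=409: ✗
dhl_max = MAX(585) = 585

days_sum=276, days_sum2=1267, dhl_max=585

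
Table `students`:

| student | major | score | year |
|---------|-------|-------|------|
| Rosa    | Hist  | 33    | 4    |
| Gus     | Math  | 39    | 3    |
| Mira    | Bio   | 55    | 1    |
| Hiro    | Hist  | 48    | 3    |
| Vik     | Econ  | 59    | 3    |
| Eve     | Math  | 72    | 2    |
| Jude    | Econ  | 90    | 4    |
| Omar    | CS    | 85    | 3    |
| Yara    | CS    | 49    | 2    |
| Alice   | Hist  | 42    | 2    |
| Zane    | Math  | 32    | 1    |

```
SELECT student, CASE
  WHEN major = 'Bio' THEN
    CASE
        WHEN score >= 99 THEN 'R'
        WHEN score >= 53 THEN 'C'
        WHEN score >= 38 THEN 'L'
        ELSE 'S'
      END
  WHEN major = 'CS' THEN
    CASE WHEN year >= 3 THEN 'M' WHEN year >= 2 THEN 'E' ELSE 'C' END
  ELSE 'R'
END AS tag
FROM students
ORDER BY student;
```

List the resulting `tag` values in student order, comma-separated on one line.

R, R, R, R, R, C, M, R, R, E, R

student=Alice: major='Hist' → outer ELSE → R
student=Eve: major='Math' → outer ELSE → R
student=Gus: major='Math' → outer ELSE → R
student=Hiro: major='Hist' → outer ELSE → R
student=Jude: major='Econ' → outer ELSE → R
student=Mira: major='Bio' → inner[score >= 53] → C
student=Omar: major='CS' → inner[year >= 3] → M
student=Rosa: major='Hist' → outer ELSE → R
student=Vik: major='Econ' → outer ELSE → R
student=Yara: major='CS' → inner[year >= 2] → E
student=Zane: major='Math' → outer ELSE → R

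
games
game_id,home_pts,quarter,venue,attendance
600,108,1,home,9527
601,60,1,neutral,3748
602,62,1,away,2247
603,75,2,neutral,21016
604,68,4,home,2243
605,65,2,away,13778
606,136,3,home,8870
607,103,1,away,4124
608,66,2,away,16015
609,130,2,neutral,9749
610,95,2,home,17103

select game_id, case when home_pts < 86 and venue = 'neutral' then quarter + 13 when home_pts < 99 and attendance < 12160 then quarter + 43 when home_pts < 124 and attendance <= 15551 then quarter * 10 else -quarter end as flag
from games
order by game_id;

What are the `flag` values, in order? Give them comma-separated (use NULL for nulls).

10, 14, 44, 15, 47, 20, -3, 10, -2, -2, -2

game_id=600: home_pts < 124 and attendance <= 15551 → 10
game_id=601: home_pts < 86 and venue = 'neutral' → 14
game_id=602: home_pts < 99 and attendance < 12160 → 44
game_id=603: home_pts < 86 and venue = 'neutral' → 15
game_id=604: home_pts < 99 and attendance < 12160 → 47
game_id=605: home_pts < 124 and attendance <= 15551 → 20
game_id=606: ELSE → -3
game_id=607: home_pts < 124 and attendance <= 15551 → 10
game_id=608: ELSE → -2
game_id=609: ELSE → -2
game_id=610: ELSE → -2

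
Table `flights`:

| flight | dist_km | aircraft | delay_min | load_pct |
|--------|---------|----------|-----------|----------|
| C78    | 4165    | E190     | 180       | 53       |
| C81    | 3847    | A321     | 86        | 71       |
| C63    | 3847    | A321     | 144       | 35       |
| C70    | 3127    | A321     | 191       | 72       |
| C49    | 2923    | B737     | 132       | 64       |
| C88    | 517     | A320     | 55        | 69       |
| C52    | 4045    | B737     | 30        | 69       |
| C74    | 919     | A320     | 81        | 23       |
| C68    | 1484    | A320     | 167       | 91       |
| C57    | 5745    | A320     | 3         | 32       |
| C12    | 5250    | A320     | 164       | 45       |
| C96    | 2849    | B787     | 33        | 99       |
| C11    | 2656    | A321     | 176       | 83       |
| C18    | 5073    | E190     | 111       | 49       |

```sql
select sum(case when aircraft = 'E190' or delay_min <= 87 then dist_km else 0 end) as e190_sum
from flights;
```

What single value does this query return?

flight=C78: ✓ → 4165
flight=C81: ✓ → 3847
flight=C63: ✗
flight=C70: ✗
flight=C49: ✗
flight=C88: ✓ → 517
flight=C52: ✓ → 4045
flight=C74: ✓ → 919
flight=C68: ✗
flight=C57: ✓ → 5745
flight=C12: ✗
flight=C96: ✓ → 2849
flight=C11: ✗
flight=C18: ✓ → 5073
e190_sum = 4165 + 3847 + 517 + 4045 + 919 + 5745 + 2849 + 5073 = 27160

27160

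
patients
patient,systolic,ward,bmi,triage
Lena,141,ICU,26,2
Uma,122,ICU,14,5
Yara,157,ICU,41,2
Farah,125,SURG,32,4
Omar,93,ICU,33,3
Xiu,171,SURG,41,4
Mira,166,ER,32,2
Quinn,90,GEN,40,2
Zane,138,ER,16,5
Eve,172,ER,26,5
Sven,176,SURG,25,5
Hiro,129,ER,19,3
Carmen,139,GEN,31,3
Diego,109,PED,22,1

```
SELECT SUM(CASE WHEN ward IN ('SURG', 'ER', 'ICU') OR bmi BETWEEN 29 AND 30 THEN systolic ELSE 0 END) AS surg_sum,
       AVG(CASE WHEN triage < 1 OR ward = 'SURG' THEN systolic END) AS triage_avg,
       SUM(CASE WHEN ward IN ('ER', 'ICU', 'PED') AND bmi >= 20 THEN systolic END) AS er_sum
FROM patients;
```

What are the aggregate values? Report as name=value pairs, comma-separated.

[surg_sum: ward IN ('SURG', 'ER', 'ICU') OR bmi BETWEEN 29 AND 30]
patient=Lena: ✓ → 141
patient=Uma: ✓ → 122
patient=Yara: ✓ → 157
patient=Farah: ✓ → 125
patient=Omar: ✓ → 93
patient=Xiu: ✓ → 171
patient=Mira: ✓ → 166
patient=Quinn: ✗
patient=Zane: ✓ → 138
patient=Eve: ✓ → 172
patient=Sven: ✓ → 176
patient=Hiro: ✓ → 129
patient=Carmen: ✗
patient=Diego: ✗
surg_sum = 141 + 122 + 157 + 125 + 93 + 171 + 166 + 138 + 172 + 176 + 129 = 1590
—
[triage_avg: triage < 1 OR ward = 'SURG']
patient=Lena: ✗
patient=Uma: ✗
patient=Yara: ✗
patient=Farah: ✓ → 125
patient=Omar: ✗
patient=Xiu: ✓ → 171
patient=Mira: ✗
patient=Quinn: ✗
patient=Zane: ✗
patient=Eve: ✗
patient=Sven: ✓ → 176
patient=Hiro: ✗
patient=Carmen: ✗
patient=Diego: ✗
triage_avg = (125 + 171 + 176) / 3 = 157.3333333333
—
[er_sum: ward IN ('ER', 'ICU', 'PED') AND bmi >= 20]
patient=Lena: ✓ → 141
patient=Uma: ✗
patient=Yara: ✓ → 157
patient=Farah: ✗
patient=Omar: ✓ → 93
patient=Xiu: ✗
patient=Mira: ✓ → 166
patient=Quinn: ✗
patient=Zane: ✗
patient=Eve: ✓ → 172
patient=Sven: ✗
patient=Hiro: ✗
patient=Carmen: ✗
patient=Diego: ✓ → 109
er_sum = 141 + 157 + 93 + 166 + 172 + 109 = 838

surg_sum=1590, triage_avg=157.3333333333, er_sum=838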